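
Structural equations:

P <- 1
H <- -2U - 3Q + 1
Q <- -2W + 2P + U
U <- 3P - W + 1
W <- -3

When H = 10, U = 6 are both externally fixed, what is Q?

Under do(H = 10, U = 6), each intervened variable's structural equation is replaced by its fixed value.
Q = -2W + 2P + U  [with W=-3, P=1, U=6]  = 14

14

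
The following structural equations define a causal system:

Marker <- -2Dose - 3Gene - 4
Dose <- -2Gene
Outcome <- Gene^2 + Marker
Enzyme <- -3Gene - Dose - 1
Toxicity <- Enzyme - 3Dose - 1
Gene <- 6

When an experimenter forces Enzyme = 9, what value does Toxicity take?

44

do(Enzyme=9) replaces the equation Enzyme <- -3Gene - Dose - 1 with the constant Enzyme = 9.
Dose = -2Gene  [with Gene=6]  = -12
Toxicity = Enzyme - 3Dose - 1  [with Enzyme=9, Dose=-12]  = 44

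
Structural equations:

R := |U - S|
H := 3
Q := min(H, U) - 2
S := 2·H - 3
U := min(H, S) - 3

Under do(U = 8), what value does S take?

3

Under do(U=8), the mechanism U := min(H, S) - 3 is discarded; U is fixed at 8.
Since S is not a descendant of the intervened variable, it is unaffected.
S = 2·H - 3  [with H=3]  = 3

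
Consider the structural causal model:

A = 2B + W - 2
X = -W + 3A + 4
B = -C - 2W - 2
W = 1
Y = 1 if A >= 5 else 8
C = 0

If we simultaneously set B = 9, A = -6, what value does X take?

Setting B = 9, A = -6 by intervention discards those variables' equations.
X = -W + 3A + 4  [with W=1, A=-6]  = -15

-15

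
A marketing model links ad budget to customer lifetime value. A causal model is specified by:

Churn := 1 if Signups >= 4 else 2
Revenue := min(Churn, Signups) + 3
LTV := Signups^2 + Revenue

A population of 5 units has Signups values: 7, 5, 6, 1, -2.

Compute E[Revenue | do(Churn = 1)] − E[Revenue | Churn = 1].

-0.6

do(Churn=1) breaks Churn's dependence on Signups. With Churn=1 fixed, Revenue across the units is 4, 4, 4, 4, 1, mean 3.4.
E[Revenue|Churn=1] averages over only the 3 units with Churn=1 (Signups = 7, 5, 6): Revenue = 4, 4, 4, mean 4.
Difference = 3.4 − 4 = -0.6.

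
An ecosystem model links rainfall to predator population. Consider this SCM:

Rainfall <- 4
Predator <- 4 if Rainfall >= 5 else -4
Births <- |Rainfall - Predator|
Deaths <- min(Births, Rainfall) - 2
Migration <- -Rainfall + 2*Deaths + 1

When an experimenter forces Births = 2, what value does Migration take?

-3

do(Births=2) replaces the equation Births <- |Rainfall - Predator| with the constant Births = 2.
Deaths = min(Births, Rainfall) - 2  [with Births=2, Rainfall=4]  = 0
Migration = -Rainfall + 2*Deaths + 1  [with Rainfall=4, Deaths=0]  = -3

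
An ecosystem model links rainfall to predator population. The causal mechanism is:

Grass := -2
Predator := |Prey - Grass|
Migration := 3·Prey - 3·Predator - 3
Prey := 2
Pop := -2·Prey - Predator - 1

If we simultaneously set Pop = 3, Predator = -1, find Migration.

6

Under do(Pop = 3, Predator = -1), each intervened variable's structural equation is replaced by its fixed value.
Migration = 3·Prey - 3·Predator - 3  [with Prey=2, Predator=-1]  = 6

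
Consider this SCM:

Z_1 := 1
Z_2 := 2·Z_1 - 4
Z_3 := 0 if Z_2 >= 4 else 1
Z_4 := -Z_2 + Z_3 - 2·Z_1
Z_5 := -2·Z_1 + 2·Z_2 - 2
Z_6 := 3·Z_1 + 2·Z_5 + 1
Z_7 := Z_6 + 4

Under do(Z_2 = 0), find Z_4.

-1

Under do(Z_2=0), the mechanism Z_2 := 2·Z_1 - 4 is discarded; Z_2 is fixed at 0.
Z_3 = 0 if Z_2 >= 4 else 1  [with Z_2=0]  = 1
Z_4 = -Z_2 + Z_3 - 2·Z_1  [with Z_2=0, Z_3=1, Z_1=1]  = -1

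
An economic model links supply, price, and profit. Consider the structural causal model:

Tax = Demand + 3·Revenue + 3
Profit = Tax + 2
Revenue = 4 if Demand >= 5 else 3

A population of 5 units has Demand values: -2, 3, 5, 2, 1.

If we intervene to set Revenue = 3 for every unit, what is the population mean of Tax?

Under do(Revenue=3), Revenue's equation is replaced by Revenue=3 for every unit. Per-unit Tax: 10, 15, 17, 14, 13. Mean = 13.8.

13.8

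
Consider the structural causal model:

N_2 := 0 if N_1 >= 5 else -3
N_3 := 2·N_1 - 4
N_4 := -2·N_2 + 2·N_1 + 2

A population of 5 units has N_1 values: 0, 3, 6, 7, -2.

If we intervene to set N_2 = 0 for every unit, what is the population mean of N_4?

Under do(N_2=0), N_2's equation is replaced by N_2=0 for every unit. Per-unit N_4: 2, 8, 14, 16, -2. Mean = 7.6.

7.6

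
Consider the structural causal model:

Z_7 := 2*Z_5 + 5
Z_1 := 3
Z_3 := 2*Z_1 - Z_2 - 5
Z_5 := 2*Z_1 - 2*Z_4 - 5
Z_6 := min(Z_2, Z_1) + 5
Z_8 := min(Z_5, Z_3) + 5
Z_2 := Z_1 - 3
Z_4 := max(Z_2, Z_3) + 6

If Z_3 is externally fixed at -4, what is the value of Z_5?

-11

do(Z_3=-4) replaces the equation Z_3 := 2*Z_1 - Z_2 - 5 with the constant Z_3 = -4.
Z_2 = Z_1 - 3  [with Z_1=3]  = 0
Z_4 = max(Z_2, Z_3) + 6  [with Z_2=0, Z_3=-4]  = 6
Z_5 = 2*Z_1 - 2*Z_4 - 5  [with Z_1=3, Z_4=6]  = -11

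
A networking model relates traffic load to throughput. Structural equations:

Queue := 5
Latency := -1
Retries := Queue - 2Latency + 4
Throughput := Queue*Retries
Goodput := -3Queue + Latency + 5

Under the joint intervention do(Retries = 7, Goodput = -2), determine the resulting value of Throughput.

35

The joint intervention fixes Retries = 7, Goodput = -2, removing each variable's own equation.
Throughput = Queue*Retries  [with Queue=5, Retries=7]  = 35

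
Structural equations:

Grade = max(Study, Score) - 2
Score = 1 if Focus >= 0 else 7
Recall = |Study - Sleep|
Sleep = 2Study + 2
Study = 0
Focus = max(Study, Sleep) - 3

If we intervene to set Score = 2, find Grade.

0

Under do(Score=2), the mechanism Score = 1 if Focus >= 0 else 7 is discarded; Score is fixed at 2.
Grade = max(Study, Score) - 2  [with Study=0, Score=2]  = 0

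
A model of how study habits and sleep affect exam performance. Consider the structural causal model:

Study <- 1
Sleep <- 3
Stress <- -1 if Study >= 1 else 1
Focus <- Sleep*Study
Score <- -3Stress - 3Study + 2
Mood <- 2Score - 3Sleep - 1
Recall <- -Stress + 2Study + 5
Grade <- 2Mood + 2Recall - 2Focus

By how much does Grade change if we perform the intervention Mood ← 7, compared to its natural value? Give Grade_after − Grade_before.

Intervening sets Mood = 7 and removes its equation (Mood <- 2Score - 3Sleep - 1).
Stress = -1 if Study >= 1 else 1  [with Study=1]  = -1
Focus = Sleep*Study  [with Sleep=3, Study=1]  = 3
Recall = -Stress + 2Study + 5  [with Stress=-1, Study=1]  = 8
Grade = 2Mood + 2Recall - 2Focus  [with Mood=7, Recall=8, Focus=3]  = 24
Without intervention: Stress = -1 if Study >= 1 else 1  [with Study=1]  = -1; Focus = Sleep*Study  [with Sleep=3, Study=1]  = 3; Score = -3Stress - 3Study + 2  [with Stress=-1, Study=1]  = 2; Mood = 2Score - 3Sleep - 1  [with Score=2, Sleep=3]  = -6; Recall = -Stress + 2Study + 5  [with Stress=-1, Study=1]  = 8; Grade = 2Mood + 2Recall - 2Focus  [with Mood=-6, Recall=8, Focus=3]  = -2.
Change = 24 − (-2) = 26.

26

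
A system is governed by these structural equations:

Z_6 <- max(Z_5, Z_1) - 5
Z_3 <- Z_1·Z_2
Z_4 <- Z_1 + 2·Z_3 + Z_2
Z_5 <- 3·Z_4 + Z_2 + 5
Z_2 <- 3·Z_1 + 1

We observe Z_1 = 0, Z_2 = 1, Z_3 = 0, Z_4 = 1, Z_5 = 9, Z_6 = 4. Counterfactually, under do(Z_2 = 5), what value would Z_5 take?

25

do(Z_2=5) replaces the equation Z_2 <- 3·Z_1 + 1 with the constant Z_2 = 5.
Z_3 = Z_1·Z_2  [with Z_1=0, Z_2=5]  = 0
Z_4 = Z_1 + 2·Z_3 + Z_2  [with Z_1=0, Z_3=0, Z_2=5]  = 5
Z_5 = 3·Z_4 + Z_2 + 5  [with Z_4=5, Z_2=5]  = 25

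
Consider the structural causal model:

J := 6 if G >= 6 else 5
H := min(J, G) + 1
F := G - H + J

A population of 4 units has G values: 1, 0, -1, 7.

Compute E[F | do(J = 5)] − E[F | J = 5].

Every unit gets J=5 under the intervention. F values become 4, 4, 4, 6; E[F|do(J=5)] = 4.5.
Conditioning on J=5 selects the 3 unit(s) with G ∈ {1, 0, -1}. Their F values: 4, 4, 4. Mean = 4.
Difference = 4.5 − 4 = 0.5.

0.5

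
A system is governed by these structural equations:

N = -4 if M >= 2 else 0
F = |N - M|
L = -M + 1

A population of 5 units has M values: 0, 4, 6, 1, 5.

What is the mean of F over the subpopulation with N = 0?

Observing N=0 restricts to units where N's equation naturally yields 0: M ∈ {0, 1}. In that subpopulation F = 0, 1, mean 0.5.

0.5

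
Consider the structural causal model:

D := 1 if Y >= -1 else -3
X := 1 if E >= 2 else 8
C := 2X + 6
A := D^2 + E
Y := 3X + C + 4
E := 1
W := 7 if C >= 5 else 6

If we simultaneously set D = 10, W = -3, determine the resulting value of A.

Under do(D = 10, W = -3), each intervened variable's structural equation is replaced by its fixed value.
A = D^2 + E  [with D=10, E=1]  = 101

101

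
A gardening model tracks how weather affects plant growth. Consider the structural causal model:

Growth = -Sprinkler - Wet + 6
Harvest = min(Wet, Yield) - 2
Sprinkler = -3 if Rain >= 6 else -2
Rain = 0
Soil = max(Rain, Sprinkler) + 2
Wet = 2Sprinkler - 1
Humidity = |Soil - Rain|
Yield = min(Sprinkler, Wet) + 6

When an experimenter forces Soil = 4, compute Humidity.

4

The intervention breaks the incoming arrows to Soil: Soil = max(Rain, Sprinkler) + 2 no longer applies, and Soil = 4.
Humidity = |Soil - Rain|  [with Soil=4, Rain=0]  = 4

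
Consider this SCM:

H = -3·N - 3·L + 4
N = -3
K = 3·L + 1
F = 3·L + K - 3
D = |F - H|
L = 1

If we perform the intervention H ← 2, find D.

The intervention breaks the incoming arrows to H: H = -3·N - 3·L + 4 no longer applies, and H = 2.
K = 3·L + 1  [with L=1]  = 4
F = 3·L + K - 3  [with L=1, K=4]  = 4
D = |F - H|  [with F=4, H=2]  = 2

2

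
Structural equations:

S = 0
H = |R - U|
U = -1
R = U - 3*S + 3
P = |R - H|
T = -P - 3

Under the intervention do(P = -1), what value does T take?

The intervention breaks the incoming arrows to P: P = |R - H| no longer applies, and P = -1.
T = -P - 3  [with P=-1]  = -2

-2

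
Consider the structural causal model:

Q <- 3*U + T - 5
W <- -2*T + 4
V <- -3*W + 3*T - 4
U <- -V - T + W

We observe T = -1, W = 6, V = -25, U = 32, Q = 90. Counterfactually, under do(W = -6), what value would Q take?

do(W=-6) replaces the equation W <- -2*T + 4 with the constant W = -6.
V = -3*W + 3*T - 4  [with W=-6, T=-1]  = 11
U = -V - T + W  [with V=11, T=-1, W=-6]  = -16
Q = 3*U + T - 5  [with U=-16, T=-1]  = -54

-54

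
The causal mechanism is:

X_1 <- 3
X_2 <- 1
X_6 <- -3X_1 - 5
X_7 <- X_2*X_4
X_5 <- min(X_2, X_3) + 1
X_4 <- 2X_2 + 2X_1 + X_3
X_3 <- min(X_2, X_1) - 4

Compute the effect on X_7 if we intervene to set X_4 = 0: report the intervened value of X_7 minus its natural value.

-5

The intervention breaks the incoming arrows to X_4: X_4 <- 2X_2 + 2X_1 + X_3 no longer applies, and X_4 = 0.
X_7 = X_2*X_4  [with X_2=1, X_4=0]  = 0
Without intervention: X_3 = min(X_2, X_1) - 4  [with X_2=1, X_1=3]  = -3; X_4 = 2X_2 + 2X_1 + X_3  [with X_2=1, X_1=3, X_3=-3]  = 5; X_7 = X_2*X_4  [with X_2=1, X_4=5]  = 5.
Change = 0 − 5 = -5.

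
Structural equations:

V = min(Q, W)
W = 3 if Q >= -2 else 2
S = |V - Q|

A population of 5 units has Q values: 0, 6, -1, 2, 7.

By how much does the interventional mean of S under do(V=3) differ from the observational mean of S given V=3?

-0.5

do(V=3) breaks V's dependence on Q. With V=3 fixed, S across the units is 3, 3, 4, 1, 4, mean 3.
Conditioning on V=3 selects the 2 unit(s) with Q ∈ {6, 7}. Their S values: 3, 4. Mean = 3.5.
Difference = 3 − 3.5 = -0.5.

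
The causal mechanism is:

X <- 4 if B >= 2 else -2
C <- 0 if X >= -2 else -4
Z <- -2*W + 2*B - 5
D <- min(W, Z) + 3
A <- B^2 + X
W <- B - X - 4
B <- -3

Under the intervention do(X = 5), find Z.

Under do(X=5), the mechanism X <- 4 if B >= 2 else -2 is discarded; X is fixed at 5.
W = B - X - 4  [with B=-3, X=5]  = -12
Z = -2*W + 2*B - 5  [with W=-12, B=-3]  = 13

13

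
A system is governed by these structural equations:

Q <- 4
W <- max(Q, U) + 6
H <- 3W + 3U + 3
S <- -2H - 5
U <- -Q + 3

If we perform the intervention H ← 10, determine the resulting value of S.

Intervening sets H = 10 and removes its equation (H <- 3W + 3U + 3).
S = -2H - 5  [with H=10]  = -25

-25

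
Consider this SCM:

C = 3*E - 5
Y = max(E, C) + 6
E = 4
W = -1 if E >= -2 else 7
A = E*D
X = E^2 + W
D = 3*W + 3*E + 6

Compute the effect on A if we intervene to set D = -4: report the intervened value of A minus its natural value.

Under do(D=-4), the mechanism D = 3*W + 3*E + 6 is discarded; D is fixed at -4.
A = E*D  [with E=4, D=-4]  = -16
Without intervention: W = -1 if E >= -2 else 7  [with E=4]  = -1; D = 3*W + 3*E + 6  [with W=-1, E=4]  = 15; A = E*D  [with E=4, D=15]  = 60.
Change = -16 − 60 = -76.

-76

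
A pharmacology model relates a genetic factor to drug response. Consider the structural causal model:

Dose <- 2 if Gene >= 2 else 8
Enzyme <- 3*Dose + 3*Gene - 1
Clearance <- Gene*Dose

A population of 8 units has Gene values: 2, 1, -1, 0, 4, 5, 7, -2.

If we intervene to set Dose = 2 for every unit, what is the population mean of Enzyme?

11

do(Dose=2) breaks Dose's dependence on Gene. With Dose=2 fixed, Enzyme across the units is 11, 8, 2, 5, 17, 20, 26, -1, mean 11.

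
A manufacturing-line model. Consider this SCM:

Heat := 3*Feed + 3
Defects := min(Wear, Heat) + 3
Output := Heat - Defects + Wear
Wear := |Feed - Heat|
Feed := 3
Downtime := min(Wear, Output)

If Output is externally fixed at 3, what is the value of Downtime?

3

The intervention breaks the incoming arrows to Output: Output := Heat - Defects + Wear no longer applies, and Output = 3.
Heat = 3*Feed + 3  [with Feed=3]  = 12
Wear = |Feed - Heat|  [with Feed=3, Heat=12]  = 9
Downtime = min(Wear, Output)  [with Wear=9, Output=3]  = 3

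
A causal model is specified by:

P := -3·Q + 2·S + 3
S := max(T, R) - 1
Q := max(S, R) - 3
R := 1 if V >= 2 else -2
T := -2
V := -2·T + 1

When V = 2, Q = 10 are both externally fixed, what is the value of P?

Setting V = 2, Q = 10 by intervention discards those variables' equations.
R = 1 if V >= 2 else -2  [with V=2]  = 1
S = max(T, R) - 1  [with T=-2, R=1]  = 0
P = -3·Q + 2·S + 3  [with Q=10, S=0]  = -27

-27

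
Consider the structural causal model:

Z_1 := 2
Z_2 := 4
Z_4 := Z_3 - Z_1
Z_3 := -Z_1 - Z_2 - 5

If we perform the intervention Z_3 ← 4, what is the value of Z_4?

2

The intervention breaks the incoming arrows to Z_3: Z_3 := -Z_1 - Z_2 - 5 no longer applies, and Z_3 = 4.
Z_4 = Z_3 - Z_1  [with Z_3=4, Z_1=2]  = 2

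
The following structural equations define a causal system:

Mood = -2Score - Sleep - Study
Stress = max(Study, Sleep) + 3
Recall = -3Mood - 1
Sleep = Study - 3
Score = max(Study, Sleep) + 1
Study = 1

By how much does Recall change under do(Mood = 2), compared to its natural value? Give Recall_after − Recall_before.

The intervention breaks the incoming arrows to Mood: Mood = -2Score - Sleep - Study no longer applies, and Mood = 2.
Recall = -3Mood - 1  [with Mood=2]  = -7
Without intervention: Sleep = Study - 3  [with Study=1]  = -2; Score = max(Study, Sleep) + 1  [with Study=1, Sleep=-2]  = 2; Mood = -2Score - Sleep - Study  [with Score=2, Sleep=-2, Study=1]  = -3; Recall = -3Mood - 1  [with Mood=-3]  = 8.
Change = -7 − 8 = -15.

-15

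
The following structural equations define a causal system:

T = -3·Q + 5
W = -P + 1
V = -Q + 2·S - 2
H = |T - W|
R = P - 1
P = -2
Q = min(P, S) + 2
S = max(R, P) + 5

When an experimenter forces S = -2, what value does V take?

-6

do(S=-2) replaces the equation S = max(R, P) + 5 with the constant S = -2.
Q = min(P, S) + 2  [with P=-2, S=-2]  = 0
V = -Q + 2·S - 2  [with Q=0, S=-2]  = -6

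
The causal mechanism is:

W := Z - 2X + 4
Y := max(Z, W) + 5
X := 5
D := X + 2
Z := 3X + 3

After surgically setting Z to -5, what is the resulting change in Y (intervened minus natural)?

do(Z=-5) replaces the equation Z := 3X + 3 with the constant Z = -5.
W = Z - 2X + 4  [with Z=-5, X=5]  = -11
Y = max(Z, W) + 5  [with Z=-5, W=-11]  = 0
Without intervention: Z = 3X + 3  [with X=5]  = 18; W = Z - 2X + 4  [with Z=18, X=5]  = 12; Y = max(Z, W) + 5  [with Z=18, W=12]  = 23.
Change = 0 − 23 = -23.

-23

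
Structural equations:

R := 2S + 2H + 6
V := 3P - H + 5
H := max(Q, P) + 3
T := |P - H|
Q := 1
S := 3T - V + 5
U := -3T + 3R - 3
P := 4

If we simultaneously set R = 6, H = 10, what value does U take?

Setting R = 6, H = 10 by intervention discards those variables' equations.
T = |P - H|  [with P=4, H=10]  = 6
U = -3T + 3R - 3  [with T=6, R=6]  = -3

-3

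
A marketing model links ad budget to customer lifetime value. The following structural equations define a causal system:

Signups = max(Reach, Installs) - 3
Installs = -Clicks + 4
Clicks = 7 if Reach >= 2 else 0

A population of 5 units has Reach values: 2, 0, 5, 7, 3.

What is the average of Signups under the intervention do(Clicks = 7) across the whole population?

0.4

Every unit gets Clicks=7 under the intervention. Signups values become -1, -3, 2, 4, 0; E[Signups|do(Clicks=7)] = 0.4.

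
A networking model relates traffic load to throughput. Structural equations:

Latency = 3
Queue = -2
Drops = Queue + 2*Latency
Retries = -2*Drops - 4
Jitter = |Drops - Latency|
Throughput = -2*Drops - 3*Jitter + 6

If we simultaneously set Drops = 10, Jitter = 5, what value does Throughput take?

-29

Setting Drops = 10, Jitter = 5 by intervention discards those variables' equations.
Throughput = -2*Drops - 3*Jitter + 6  [with Drops=10, Jitter=5]  = -29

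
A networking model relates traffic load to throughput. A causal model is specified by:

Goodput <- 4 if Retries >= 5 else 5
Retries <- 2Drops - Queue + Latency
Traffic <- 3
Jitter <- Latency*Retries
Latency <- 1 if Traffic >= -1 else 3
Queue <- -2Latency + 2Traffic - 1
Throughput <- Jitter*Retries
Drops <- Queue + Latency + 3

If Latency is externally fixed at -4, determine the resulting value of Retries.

7

do(Latency=-4) replaces the equation Latency <- 1 if Traffic >= -1 else 3 with the constant Latency = -4.
Queue = -2Latency + 2Traffic - 1  [with Latency=-4, Traffic=3]  = 13
Drops = Queue + Latency + 3  [with Queue=13, Latency=-4]  = 12
Retries = 2Drops - Queue + Latency  [with Drops=12, Queue=13, Latency=-4]  = 7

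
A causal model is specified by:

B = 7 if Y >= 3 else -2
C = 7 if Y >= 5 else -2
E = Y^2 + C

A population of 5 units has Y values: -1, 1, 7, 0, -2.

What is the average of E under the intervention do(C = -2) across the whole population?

Every unit gets C=-2 under the intervention. E values become -1, -1, 47, -2, 2; E[E|do(C=-2)] = 9.

9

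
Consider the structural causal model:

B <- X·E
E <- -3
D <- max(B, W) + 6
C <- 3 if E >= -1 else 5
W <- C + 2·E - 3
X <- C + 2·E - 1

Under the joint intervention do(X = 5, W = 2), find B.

The joint intervention fixes X = 5, W = 2, removing each variable's own equation.
B = X·E  [with X=5, E=-3]  = -15

-15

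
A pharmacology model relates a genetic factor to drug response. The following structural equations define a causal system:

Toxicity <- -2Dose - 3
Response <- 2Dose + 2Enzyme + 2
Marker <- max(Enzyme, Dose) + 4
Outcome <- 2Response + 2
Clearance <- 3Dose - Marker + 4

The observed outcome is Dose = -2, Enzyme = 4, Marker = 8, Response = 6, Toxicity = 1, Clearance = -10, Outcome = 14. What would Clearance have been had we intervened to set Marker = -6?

The intervention breaks the incoming arrows to Marker: Marker <- max(Enzyme, Dose) + 4 no longer applies, and Marker = -6.
Clearance = 3Dose - Marker + 4  [with Dose=-2, Marker=-6]  = 4

4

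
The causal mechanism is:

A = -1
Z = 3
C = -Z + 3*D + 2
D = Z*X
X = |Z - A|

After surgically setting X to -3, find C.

do(X=-3) replaces the equation X = |Z - A| with the constant X = -3.
D = Z*X  [with Z=3, X=-3]  = -9
C = -Z + 3*D + 2  [with Z=3, D=-9]  = -28

-28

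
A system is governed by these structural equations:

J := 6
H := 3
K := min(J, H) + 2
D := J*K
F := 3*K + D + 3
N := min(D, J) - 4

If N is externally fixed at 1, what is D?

30

do(N=1) replaces the equation N := min(D, J) - 4 with the constant N = 1.
No directed path runs from N to D, so D keeps its natural value.
K = min(J, H) + 2  [with J=6, H=3]  = 5
D = J*K  [with J=6, K=5]  = 30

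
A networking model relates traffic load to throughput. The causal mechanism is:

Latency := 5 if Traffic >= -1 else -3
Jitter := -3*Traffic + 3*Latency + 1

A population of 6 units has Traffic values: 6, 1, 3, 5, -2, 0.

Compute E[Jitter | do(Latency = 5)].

9.5

do(Latency=5) breaks Latency's dependence on Traffic. With Latency=5 fixed, Jitter across the units is -2, 13, 7, 1, 22, 16, mean 9.5.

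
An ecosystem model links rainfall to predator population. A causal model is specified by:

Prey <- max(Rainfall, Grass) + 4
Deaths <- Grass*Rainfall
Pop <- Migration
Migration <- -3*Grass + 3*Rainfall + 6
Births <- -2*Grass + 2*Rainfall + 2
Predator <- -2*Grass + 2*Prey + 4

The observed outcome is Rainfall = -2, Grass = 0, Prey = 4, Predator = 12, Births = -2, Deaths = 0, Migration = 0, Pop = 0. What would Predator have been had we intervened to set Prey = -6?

The intervention breaks the incoming arrows to Prey: Prey <- max(Rainfall, Grass) + 4 no longer applies, and Prey = -6.
Predator = -2*Grass + 2*Prey + 4  [with Grass=0, Prey=-6]  = -8

-8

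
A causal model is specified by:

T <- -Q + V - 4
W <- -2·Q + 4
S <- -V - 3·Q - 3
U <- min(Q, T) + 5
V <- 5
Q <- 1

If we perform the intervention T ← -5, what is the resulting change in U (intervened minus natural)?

Under do(T=-5), the mechanism T <- -Q + V - 4 is discarded; T is fixed at -5.
U = min(Q, T) + 5  [with Q=1, T=-5]  = 0
Without intervention: T = -Q + V - 4  [with Q=1, V=5]  = 0; U = min(Q, T) + 5  [with Q=1, T=0]  = 5.
Change = 0 − 5 = -5.

-5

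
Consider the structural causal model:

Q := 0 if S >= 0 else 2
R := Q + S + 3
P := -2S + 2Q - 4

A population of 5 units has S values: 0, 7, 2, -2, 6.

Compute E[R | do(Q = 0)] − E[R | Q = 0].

Under do(Q=0), Q's equation is replaced by Q=0 for every unit. Per-unit R: 3, 10, 5, 1, 9. Mean = 5.6.
E[R|Q=0] averages over only the 4 units with Q=0 (S = 0, 7, 2, 6): R = 3, 10, 5, 9, mean 6.75.
Difference = 5.6 − 6.75 = -1.15.

-1.15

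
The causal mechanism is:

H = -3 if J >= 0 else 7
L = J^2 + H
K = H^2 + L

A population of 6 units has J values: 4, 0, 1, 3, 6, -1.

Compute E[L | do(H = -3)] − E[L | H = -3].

-1.9

The intervention sets H=-3 in all 6 units regardless of J. Recomputing L per unit gives 13, -3, -2, 6, 33, -2; average 7.5.
Observing H=-3 restricts to units where H's equation naturally yields -3: J ∈ {4, 0, 1, 3, 6}. In that subpopulation L = 13, -3, -2, 6, 33, mean 9.4.
Difference = 7.5 − 9.4 = -1.9.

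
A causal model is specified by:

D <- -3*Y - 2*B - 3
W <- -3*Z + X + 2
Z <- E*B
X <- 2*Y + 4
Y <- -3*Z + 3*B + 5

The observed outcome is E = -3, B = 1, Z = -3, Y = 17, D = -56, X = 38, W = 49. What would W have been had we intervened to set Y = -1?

The intervention breaks the incoming arrows to Y: Y <- -3*Z + 3*B + 5 no longer applies, and Y = -1.
Z = E*B  [with E=-3, B=1]  = -3
X = 2*Y + 4  [with Y=-1]  = 2
W = -3*Z + X + 2  [with Z=-3, X=2]  = 13

13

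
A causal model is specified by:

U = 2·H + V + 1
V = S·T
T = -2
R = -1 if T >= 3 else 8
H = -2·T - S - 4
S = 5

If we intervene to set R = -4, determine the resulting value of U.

-19

do(R=-4) replaces the equation R = -1 if T >= 3 else 8 with the constant R = -4.
Since U is not a descendant of the intervened variable, it is unaffected.
H = -2·T - S - 4  [with T=-2, S=5]  = -5
V = S·T  [with S=5, T=-2]  = -10
U = 2·H + V + 1  [with H=-5, V=-10]  = -19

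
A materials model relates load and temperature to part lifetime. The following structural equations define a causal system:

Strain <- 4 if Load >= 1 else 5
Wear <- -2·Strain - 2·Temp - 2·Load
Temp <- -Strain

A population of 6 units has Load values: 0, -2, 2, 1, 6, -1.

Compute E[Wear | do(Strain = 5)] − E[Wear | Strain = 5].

-4

Under do(Strain=5), Strain's equation is replaced by Strain=5 for every unit. Per-unit Wear: 0, 4, -4, -2, -12, 2. Mean = -2.
Conditioning on Strain=5 selects the 3 unit(s) with Load ∈ {0, -2, -1}. Their Wear values: 0, 4, 2. Mean = 2.
Difference = -2 − 2 = -4.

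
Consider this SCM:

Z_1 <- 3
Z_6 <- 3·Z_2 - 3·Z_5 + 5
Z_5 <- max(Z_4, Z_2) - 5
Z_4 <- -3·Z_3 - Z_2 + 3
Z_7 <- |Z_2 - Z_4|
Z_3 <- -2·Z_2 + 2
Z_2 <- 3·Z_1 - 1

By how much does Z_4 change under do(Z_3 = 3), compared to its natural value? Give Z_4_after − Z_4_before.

The intervention breaks the incoming arrows to Z_3: Z_3 <- -2·Z_2 + 2 no longer applies, and Z_3 = 3.
Z_2 = 3·Z_1 - 1  [with Z_1=3]  = 8
Z_4 = -3·Z_3 - Z_2 + 3  [with Z_3=3, Z_2=8]  = -14
Without intervention: Z_2 = 3·Z_1 - 1  [with Z_1=3]  = 8; Z_3 = -2·Z_2 + 2  [with Z_2=8]  = -14; Z_4 = -3·Z_3 - Z_2 + 3  [with Z_3=-14, Z_2=8]  = 37.
Change = -14 − 37 = -51.

-51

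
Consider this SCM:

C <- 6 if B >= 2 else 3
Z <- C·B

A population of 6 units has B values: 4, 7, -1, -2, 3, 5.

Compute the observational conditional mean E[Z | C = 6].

28.5

Observing C=6 restricts to units where C's equation naturally yields 6: B ∈ {4, 7, 3, 5}. In that subpopulation Z = 24, 42, 18, 30, mean 28.5.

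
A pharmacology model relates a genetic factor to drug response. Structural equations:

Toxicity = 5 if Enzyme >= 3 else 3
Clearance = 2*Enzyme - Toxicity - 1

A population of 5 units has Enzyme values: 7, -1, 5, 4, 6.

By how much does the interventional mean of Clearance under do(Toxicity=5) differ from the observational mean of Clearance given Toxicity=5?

-2.6

do(Toxicity=5) breaks Toxicity's dependence on Enzyme. With Toxicity=5 fixed, Clearance across the units is 8, -8, 4, 2, 6, mean 2.4.
Observing Toxicity=5 restricts to units where Toxicity's equation naturally yields 5: Enzyme ∈ {7, 5, 4, 6}. In that subpopulation Clearance = 8, 4, 2, 6, mean 5.
Difference = 2.4 − 5 = -2.6.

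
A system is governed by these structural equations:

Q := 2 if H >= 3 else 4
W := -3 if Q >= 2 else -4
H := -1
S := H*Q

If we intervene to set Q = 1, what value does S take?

-1

The intervention breaks the incoming arrows to Q: Q := 2 if H >= 3 else 4 no longer applies, and Q = 1.
S = H*Q  [with H=-1, Q=1]  = -1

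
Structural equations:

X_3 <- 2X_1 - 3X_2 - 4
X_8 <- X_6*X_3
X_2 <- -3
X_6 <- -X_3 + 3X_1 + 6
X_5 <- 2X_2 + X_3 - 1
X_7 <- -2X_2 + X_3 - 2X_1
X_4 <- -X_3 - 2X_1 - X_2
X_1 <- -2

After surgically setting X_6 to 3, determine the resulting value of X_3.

1

do(X_6=3) replaces the equation X_6 <- -X_3 + 3X_1 + 6 with the constant X_6 = 3.
X_3 is not downstream of the intervention, so its value is determined by the original equations.
X_3 = 2X_1 - 3X_2 - 4  [with X_1=-2, X_2=-3]  = 1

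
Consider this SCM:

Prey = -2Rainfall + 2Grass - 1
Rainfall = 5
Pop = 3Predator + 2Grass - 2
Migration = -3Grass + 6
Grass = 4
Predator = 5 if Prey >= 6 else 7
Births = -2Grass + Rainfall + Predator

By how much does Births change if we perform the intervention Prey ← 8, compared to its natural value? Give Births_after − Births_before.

-2

do(Prey=8) replaces the equation Prey = -2Rainfall + 2Grass - 1 with the constant Prey = 8.
Predator = 5 if Prey >= 6 else 7  [with Prey=8]  = 5
Births = -2Grass + Rainfall + Predator  [with Grass=4, Rainfall=5, Predator=5]  = 2
Without intervention: Prey = -2Rainfall + 2Grass - 1  [with Rainfall=5, Grass=4]  = -3; Predator = 5 if Prey >= 6 else 7  [with Prey=-3]  = 7; Births = -2Grass + Rainfall + Predator  [with Grass=4, Rainfall=5, Predator=7]  = 4.
Change = 2 − 4 = -2.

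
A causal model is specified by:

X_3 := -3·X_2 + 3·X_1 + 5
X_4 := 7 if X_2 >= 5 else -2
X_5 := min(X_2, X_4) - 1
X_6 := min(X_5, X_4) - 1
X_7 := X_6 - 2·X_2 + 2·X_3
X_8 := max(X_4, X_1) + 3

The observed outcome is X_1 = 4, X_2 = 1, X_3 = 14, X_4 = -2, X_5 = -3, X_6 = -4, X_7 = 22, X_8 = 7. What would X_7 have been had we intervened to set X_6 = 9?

35

Intervening sets X_6 = 9 and removes its equation (X_6 := min(X_5, X_4) - 1).
X_3 = -3·X_2 + 3·X_1 + 5  [with X_2=1, X_1=4]  = 14
X_7 = X_6 - 2·X_2 + 2·X_3  [with X_6=9, X_2=1, X_3=14]  = 35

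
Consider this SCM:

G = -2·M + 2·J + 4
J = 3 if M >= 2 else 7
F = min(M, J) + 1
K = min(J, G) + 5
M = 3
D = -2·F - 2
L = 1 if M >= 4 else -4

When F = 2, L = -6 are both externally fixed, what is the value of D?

The joint intervention fixes F = 2, L = -6, removing each variable's own equation.
D = -2·F - 2  [with F=2]  = -6

-6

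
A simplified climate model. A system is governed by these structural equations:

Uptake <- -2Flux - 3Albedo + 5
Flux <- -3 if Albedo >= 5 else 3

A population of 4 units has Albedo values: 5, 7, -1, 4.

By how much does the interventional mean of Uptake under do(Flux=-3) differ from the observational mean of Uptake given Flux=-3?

6.75

Under do(Flux=-3), Flux's equation is replaced by Flux=-3 for every unit. Per-unit Uptake: -4, -10, 14, -1. Mean = -0.25.
Observing Flux=-3 restricts to units where Flux's equation naturally yields -3: Albedo ∈ {5, 7}. In that subpopulation Uptake = -4, -10, mean -7.
Difference = -0.25 − (-7) = 6.75.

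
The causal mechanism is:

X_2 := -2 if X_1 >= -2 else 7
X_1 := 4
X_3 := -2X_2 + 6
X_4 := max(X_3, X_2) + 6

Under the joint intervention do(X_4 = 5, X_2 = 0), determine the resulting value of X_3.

Setting X_4 = 5, X_2 = 0 by intervention discards those variables' equations.
X_3 = -2X_2 + 6  [with X_2=0]  = 6

6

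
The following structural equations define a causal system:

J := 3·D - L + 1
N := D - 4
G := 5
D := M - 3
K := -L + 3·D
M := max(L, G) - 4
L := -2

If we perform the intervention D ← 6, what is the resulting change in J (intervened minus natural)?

Intervening sets D = 6 and removes its equation (D := M - 3).
J = 3·D - L + 1  [with D=6, L=-2]  = 21
Without intervention: M = max(L, G) - 4  [with L=-2, G=5]  = 1; D = M - 3  [with M=1]  = -2; J = 3·D - L + 1  [with D=-2, L=-2]  = -3.
Change = 21 − (-3) = 24.

24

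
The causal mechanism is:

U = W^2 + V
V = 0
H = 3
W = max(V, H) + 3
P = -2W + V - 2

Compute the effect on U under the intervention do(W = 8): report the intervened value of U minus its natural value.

The intervention breaks the incoming arrows to W: W = max(V, H) + 3 no longer applies, and W = 8.
U = W^2 + V  [with W=8, V=0]  = 64
Without intervention: W = max(V, H) + 3  [with V=0, H=3]  = 6; U = W^2 + V  [with W=6, V=0]  = 36.
Change = 64 − 36 = 28.

28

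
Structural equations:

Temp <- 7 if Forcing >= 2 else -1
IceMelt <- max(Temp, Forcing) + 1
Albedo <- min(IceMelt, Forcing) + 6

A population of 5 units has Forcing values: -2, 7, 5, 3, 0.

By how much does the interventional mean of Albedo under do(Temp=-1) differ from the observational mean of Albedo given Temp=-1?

3.6

Every unit gets Temp=-1 under the intervention. Albedo values become 4, 13, 11, 9, 6; E[Albedo|do(Temp=-1)] = 8.6.
E[Albedo|Temp=-1] averages over only the 2 units with Temp=-1 (Forcing = -2, 0): Albedo = 4, 6, mean 5.
Difference = 8.6 − 5 = 3.6.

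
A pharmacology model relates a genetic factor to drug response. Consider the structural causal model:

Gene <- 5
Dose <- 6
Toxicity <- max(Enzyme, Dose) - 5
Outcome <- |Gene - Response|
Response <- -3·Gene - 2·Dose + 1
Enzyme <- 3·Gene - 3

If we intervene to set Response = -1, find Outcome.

Under do(Response=-1), the mechanism Response <- -3·Gene - 2·Dose + 1 is discarded; Response is fixed at -1.
Outcome = |Gene - Response|  [with Gene=5, Response=-1]  = 6

6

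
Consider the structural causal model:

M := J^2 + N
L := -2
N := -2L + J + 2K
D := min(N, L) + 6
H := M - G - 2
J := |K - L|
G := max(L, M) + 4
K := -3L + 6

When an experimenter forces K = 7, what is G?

Under do(K=7), the mechanism K := -3L + 6 is discarded; K is fixed at 7.
J = |K - L|  [with K=7, L=-2]  = 9
N = -2L + J + 2K  [with L=-2, J=9, K=7]  = 27
M = J^2 + N  [with J=9, N=27]  = 108
G = max(L, M) + 4  [with L=-2, M=108]  = 112

112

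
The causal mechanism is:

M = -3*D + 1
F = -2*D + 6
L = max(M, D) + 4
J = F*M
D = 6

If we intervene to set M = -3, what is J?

do(M=-3) replaces the equation M = -3*D + 1 with the constant M = -3.
F = -2*D + 6  [with D=6]  = -6
J = F*M  [with F=-6, M=-3]  = 18

18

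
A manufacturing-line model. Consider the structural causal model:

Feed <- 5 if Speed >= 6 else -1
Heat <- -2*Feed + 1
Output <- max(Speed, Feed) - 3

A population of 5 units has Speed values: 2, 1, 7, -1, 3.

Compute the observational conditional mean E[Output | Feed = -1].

Observing Feed=-1 restricts to units where Feed's equation naturally yields -1: Speed ∈ {2, 1, -1, 3}. In that subpopulation Output = -1, -2, -4, 0, mean -1.75.

-1.75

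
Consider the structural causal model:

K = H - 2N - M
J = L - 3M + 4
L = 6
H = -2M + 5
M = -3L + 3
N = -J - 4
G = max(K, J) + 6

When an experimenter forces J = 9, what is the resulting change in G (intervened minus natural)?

The intervention breaks the incoming arrows to J: J = L - 3M + 4 no longer applies, and J = 9.
M = -3L + 3  [with L=6]  = -15
H = -2M + 5  [with M=-15]  = 35
N = -J - 4  [with J=9]  = -13
K = H - 2N - M  [with H=35, N=-13, M=-15]  = 76
G = max(K, J) + 6  [with K=76, J=9]  = 82
Without intervention: M = -3L + 3  [with L=6]  = -15; H = -2M + 5  [with M=-15]  = 35; J = L - 3M + 4  [with L=6, M=-15]  = 55; N = -J - 4  [with J=55]  = -59; K = H - 2N - M  [with H=35, N=-59, M=-15]  = 168; G = max(K, J) + 6  [with K=168, J=55]  = 174.
Change = 82 − 174 = -92.

-92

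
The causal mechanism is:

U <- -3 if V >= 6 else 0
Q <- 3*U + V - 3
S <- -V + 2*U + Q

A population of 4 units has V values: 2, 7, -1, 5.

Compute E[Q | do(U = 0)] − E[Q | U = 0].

Under do(U=0), U's equation is replaced by U=0 for every unit. Per-unit Q: -1, 4, -4, 2. Mean = 0.25.
Conditioning on U=0 selects the 3 unit(s) with V ∈ {2, -1, 5}. Their Q values: -1, -4, 2. Mean = -1.
Difference = 0.25 − (-1) = 1.25.

1.25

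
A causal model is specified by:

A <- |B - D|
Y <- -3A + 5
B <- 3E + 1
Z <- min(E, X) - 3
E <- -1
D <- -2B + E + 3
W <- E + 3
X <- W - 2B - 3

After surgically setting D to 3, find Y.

-10

The intervention breaks the incoming arrows to D: D <- -2B + E + 3 no longer applies, and D = 3.
B = 3E + 1  [with E=-1]  = -2
A = |B - D|  [with B=-2, D=3]  = 5
Y = -3A + 5  [with A=5]  = -10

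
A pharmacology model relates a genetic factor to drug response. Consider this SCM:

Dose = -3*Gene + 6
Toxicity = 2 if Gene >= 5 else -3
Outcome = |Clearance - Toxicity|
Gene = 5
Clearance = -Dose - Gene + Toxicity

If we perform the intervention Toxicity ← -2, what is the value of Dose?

Under do(Toxicity=-2), the mechanism Toxicity = 2 if Gene >= 5 else -3 is discarded; Toxicity is fixed at -2.
Since Dose is not a descendant of the intervened variable, it is unaffected.
Dose = -3*Gene + 6  [with Gene=5]  = -9

-9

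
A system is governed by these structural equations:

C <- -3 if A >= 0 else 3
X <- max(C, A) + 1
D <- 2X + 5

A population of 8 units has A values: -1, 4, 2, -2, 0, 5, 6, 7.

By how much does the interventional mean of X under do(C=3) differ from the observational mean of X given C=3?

Every unit gets C=3 under the intervention. X values become 4, 5, 4, 4, 4, 6, 7, 8; E[X|do(C=3)] = 5.25.
Conditioning on C=3 selects the 2 unit(s) with A ∈ {-1, -2}. Their X values: 4, 4. Mean = 4.
Difference = 5.25 − 4 = 1.25.

1.25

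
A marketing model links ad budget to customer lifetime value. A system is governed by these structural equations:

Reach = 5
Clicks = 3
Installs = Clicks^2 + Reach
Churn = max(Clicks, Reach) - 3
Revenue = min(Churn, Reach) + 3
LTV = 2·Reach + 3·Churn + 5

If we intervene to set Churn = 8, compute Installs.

14

Under do(Churn=8), the mechanism Churn = max(Clicks, Reach) - 3 is discarded; Churn is fixed at 8.
Since Installs is not a descendant of the intervened variable, it is unaffected.
Installs = Clicks^2 + Reach  [with Clicks=3, Reach=5]  = 14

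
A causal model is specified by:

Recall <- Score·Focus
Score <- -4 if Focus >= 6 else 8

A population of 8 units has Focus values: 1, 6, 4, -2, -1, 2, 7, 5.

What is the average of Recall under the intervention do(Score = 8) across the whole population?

do(Score=8) breaks Score's dependence on Focus. With Score=8 fixed, Recall across the units is 8, 48, 32, -16, -8, 16, 56, 40, mean 22.

22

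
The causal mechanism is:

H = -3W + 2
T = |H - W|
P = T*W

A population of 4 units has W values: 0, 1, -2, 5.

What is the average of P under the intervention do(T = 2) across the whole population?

2

do(T=2) breaks T's dependence on W. With T=2 fixed, P across the units is 0, 2, -4, 10, mean 2.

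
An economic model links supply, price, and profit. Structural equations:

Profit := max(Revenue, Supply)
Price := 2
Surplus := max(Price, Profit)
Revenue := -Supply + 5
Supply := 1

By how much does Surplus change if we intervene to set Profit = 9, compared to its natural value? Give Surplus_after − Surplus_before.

Intervening sets Profit = 9 and removes its equation (Profit := max(Revenue, Supply)).
Surplus = max(Price, Profit)  [with Price=2, Profit=9]  = 9
Without intervention: Revenue = -Supply + 5  [with Supply=1]  = 4; Profit = max(Revenue, Supply)  [with Revenue=4, Supply=1]  = 4; Surplus = max(Price, Profit)  [with Price=2, Profit=4]  = 4.
Change = 9 − 4 = 5.

5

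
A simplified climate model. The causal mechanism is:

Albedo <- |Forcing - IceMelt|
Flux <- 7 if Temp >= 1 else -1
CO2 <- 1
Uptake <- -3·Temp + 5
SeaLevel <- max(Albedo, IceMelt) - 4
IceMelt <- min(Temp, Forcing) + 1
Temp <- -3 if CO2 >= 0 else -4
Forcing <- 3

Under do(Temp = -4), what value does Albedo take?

6

do(Temp=-4) replaces the equation Temp <- -3 if CO2 >= 0 else -4 with the constant Temp = -4.
IceMelt = min(Temp, Forcing) + 1  [with Temp=-4, Forcing=3]  = -3
Albedo = |Forcing - IceMelt|  [with Forcing=3, IceMelt=-3]  = 6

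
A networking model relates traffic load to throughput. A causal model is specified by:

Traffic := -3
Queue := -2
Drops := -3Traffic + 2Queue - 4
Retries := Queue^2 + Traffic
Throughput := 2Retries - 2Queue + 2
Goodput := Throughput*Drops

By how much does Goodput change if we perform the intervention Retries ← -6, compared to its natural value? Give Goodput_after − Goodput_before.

-14

Under do(Retries=-6), the mechanism Retries := Queue^2 + Traffic is discarded; Retries is fixed at -6.
Drops = -3Traffic + 2Queue - 4  [with Traffic=-3, Queue=-2]  = 1
Throughput = 2Retries - 2Queue + 2  [with Retries=-6, Queue=-2]  = -6
Goodput = Throughput*Drops  [with Throughput=-6, Drops=1]  = -6
Without intervention: Drops = -3Traffic + 2Queue - 4  [with Traffic=-3, Queue=-2]  = 1; Retries = Queue^2 + Traffic  [with Queue=-2, Traffic=-3]  = 1; Throughput = 2Retries - 2Queue + 2  [with Retries=1, Queue=-2]  = 8; Goodput = Throughput*Drops  [with Throughput=8, Drops=1]  = 8.
Change = -6 − 8 = -14.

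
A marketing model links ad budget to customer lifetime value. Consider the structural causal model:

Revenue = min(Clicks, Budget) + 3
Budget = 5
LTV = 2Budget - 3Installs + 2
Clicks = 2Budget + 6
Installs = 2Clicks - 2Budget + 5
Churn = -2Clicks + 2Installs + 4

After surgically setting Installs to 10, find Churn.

The intervention breaks the incoming arrows to Installs: Installs = 2Clicks - 2Budget + 5 no longer applies, and Installs = 10.
Clicks = 2Budget + 6  [with Budget=5]  = 16
Churn = -2Clicks + 2Installs + 4  [with Clicks=16, Installs=10]  = -8

-8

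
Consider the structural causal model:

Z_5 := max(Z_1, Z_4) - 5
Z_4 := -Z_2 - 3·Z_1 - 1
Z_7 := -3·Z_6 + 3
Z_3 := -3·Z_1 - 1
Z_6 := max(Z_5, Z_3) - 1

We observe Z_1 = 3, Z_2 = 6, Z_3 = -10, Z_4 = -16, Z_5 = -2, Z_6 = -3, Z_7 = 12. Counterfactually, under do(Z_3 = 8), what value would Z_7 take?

-18

The intervention breaks the incoming arrows to Z_3: Z_3 := -3·Z_1 - 1 no longer applies, and Z_3 = 8.
Z_4 = -Z_2 - 3·Z_1 - 1  [with Z_2=6, Z_1=3]  = -16
Z_5 = max(Z_1, Z_4) - 5  [with Z_1=3, Z_4=-16]  = -2
Z_6 = max(Z_5, Z_3) - 1  [with Z_5=-2, Z_3=8]  = 7
Z_7 = -3·Z_6 + 3  [with Z_6=7]  = -18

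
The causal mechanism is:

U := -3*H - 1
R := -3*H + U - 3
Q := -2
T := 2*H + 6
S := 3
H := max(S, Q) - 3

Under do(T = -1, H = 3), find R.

-22

The joint intervention fixes T = -1, H = 3, removing each variable's own equation.
U = -3*H - 1  [with H=3]  = -10
R = -3*H + U - 3  [with H=3, U=-10]  = -22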